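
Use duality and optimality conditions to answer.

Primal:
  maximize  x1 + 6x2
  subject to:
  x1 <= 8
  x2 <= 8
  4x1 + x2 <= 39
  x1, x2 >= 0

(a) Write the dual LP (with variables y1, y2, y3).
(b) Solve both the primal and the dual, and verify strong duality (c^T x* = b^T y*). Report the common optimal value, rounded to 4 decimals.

The standard primal-dual pair for 'max c^T x s.t. A x <= b, x >= 0' is:
  Dual:  min b^T y  s.t.  A^T y >= c,  y >= 0.

So the dual LP is:
  minimize  8y1 + 8y2 + 39y3
  subject to:
    y1 + 4y3 >= 1
    y2 + y3 >= 6
    y1, y2, y3 >= 0

Solving the primal: x* = (7.75, 8).
  primal value c^T x* = 55.75.
Solving the dual: y* = (0, 5.75, 0.25).
  dual value b^T y* = 55.75.
Strong duality: c^T x* = b^T y*. Confirmed.

55.75


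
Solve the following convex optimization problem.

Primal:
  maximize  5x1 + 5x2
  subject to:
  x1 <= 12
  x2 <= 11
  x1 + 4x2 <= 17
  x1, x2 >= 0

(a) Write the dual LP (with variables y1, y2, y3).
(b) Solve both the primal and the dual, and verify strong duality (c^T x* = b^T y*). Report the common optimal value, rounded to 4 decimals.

The standard primal-dual pair for 'max c^T x s.t. A x <= b, x >= 0' is:
  Dual:  min b^T y  s.t.  A^T y >= c,  y >= 0.

So the dual LP is:
  minimize  12y1 + 11y2 + 17y3
  subject to:
    y1 + y3 >= 5
    y2 + 4y3 >= 5
    y1, y2, y3 >= 0

Solving the primal: x* = (12, 1.25).
  primal value c^T x* = 66.25.
Solving the dual: y* = (3.75, 0, 1.25).
  dual value b^T y* = 66.25.
Strong duality: c^T x* = b^T y*. Confirmed.

66.25


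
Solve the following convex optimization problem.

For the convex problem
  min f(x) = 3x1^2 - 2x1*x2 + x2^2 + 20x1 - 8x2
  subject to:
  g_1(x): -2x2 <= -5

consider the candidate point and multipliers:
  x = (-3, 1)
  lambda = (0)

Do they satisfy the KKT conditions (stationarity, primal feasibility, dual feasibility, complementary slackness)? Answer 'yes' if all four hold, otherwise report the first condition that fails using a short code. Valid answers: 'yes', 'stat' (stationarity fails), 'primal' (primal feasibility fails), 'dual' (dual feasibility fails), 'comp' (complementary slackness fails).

Gradient of f: grad f(x) = Q x + c = (0, 0)
Constraint values g_i(x) = a_i^T x - b_i:
  g_1((-3, 1)) = 3
Stationarity residual: grad f(x) + sum_i lambda_i a_i = (0, 0)
  -> stationarity OK
Primal feasibility (all g_i <= 0): FAILS
Dual feasibility (all lambda_i >= 0): OK
Complementary slackness (lambda_i * g_i(x) = 0 for all i): OK

Verdict: the first failing condition is primal_feasibility -> primal.

primal


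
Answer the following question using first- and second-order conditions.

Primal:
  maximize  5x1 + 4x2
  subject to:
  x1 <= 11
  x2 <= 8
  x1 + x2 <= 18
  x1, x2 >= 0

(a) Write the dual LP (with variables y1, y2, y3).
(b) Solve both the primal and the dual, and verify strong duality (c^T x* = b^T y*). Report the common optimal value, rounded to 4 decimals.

The standard primal-dual pair for 'max c^T x s.t. A x <= b, x >= 0' is:
  Dual:  min b^T y  s.t.  A^T y >= c,  y >= 0.

So the dual LP is:
  minimize  11y1 + 8y2 + 18y3
  subject to:
    y1 + y3 >= 5
    y2 + y3 >= 4
    y1, y2, y3 >= 0

Solving the primal: x* = (11, 7).
  primal value c^T x* = 83.
Solving the dual: y* = (1, 0, 4).
  dual value b^T y* = 83.
Strong duality: c^T x* = b^T y*. Confirmed.

83


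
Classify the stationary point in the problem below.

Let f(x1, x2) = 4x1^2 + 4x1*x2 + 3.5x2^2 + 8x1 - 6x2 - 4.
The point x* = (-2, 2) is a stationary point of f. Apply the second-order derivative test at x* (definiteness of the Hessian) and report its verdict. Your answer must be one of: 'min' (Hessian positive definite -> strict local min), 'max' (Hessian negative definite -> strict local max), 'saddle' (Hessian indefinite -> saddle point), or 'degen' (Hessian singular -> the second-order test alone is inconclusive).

Compute the Hessian H = grad^2 f:
  H = [[8, 4], [4, 7]]
Verify stationarity: grad f(x*) = H x* + g = (0, 0).
Eigenvalues of H: 3.4689, 11.5311.
Both eigenvalues > 0, so H is positive definite -> x* is a strict local min.

min


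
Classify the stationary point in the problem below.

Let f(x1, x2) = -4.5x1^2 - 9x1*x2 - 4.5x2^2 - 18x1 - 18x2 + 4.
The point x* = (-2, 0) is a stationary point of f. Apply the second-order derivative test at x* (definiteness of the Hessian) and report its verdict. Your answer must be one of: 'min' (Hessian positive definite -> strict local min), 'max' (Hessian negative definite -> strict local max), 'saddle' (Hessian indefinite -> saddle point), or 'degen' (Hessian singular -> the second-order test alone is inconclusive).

Compute the Hessian H = grad^2 f:
  H = [[-9, -9], [-9, -9]]
Verify stationarity: grad f(x*) = H x* + g = (0, 0).
Eigenvalues of H: -18, 0.
H has a zero eigenvalue (singular; negative semidefinite but not definite), so H is neither positive definite, negative definite, nor indefinite. The second-order test alone is inconclusive -> degen.
(Indeed, f is constant along the null direction of H through x*, so x* is not a strict local extremum.)

degen


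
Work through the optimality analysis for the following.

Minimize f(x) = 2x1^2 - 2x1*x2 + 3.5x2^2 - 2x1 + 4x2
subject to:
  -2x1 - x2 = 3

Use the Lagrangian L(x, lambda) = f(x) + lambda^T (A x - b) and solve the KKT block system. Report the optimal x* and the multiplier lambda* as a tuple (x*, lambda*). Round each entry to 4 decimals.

Form the Lagrangian:
  L(x, lambda) = (1/2) x^T Q x + c^T x + lambda^T (A x - b)
Stationarity (grad_x L = 0): Q x + c + A^T lambda = 0.
Primal feasibility: A x = b.

This gives the KKT block system:
  [ Q   A^T ] [ x     ]   [-c ]
  [ A    0  ] [ lambda ] = [ b ]

Solving the linear system:
  x*      = (-0.95, -1.1)
  lambda* = (-1.8)
  f(x*)   = 1.45

x* = (-0.95, -1.1), lambda* = (-1.8)


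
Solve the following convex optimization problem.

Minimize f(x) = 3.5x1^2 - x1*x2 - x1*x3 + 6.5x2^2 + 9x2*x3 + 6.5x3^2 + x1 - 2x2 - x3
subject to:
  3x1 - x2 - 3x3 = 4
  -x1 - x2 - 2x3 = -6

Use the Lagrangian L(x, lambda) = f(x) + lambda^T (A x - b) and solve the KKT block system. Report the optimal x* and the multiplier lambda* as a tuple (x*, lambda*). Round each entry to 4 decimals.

Form the Lagrangian:
  L(x, lambda) = (1/2) x^T Q x + c^T x + lambda^T (A x - b)
Stationarity (grad_x L = 0): Q x + c + A^T lambda = 0.
Primal feasibility: A x = b.

This gives the KKT block system:
  [ Q   A^T ] [ x     ]   [-c ]
  [ A    0  ] [ lambda ] = [ b ]

Solving the linear system:
  x*      = (2.8841, 0.0429, 1.5365)
  lambda* = (-2.527, 12.0286)
  f(x*)   = 41.7706

x* = (2.8841, 0.0429, 1.5365), lambda* = (-2.527, 12.0286)


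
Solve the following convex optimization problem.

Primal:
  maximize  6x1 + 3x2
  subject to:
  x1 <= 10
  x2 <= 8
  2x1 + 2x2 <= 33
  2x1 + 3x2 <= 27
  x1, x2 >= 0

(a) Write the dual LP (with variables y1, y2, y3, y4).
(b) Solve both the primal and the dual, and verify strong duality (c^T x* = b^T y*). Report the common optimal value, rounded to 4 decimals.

The standard primal-dual pair for 'max c^T x s.t. A x <= b, x >= 0' is:
  Dual:  min b^T y  s.t.  A^T y >= c,  y >= 0.

So the dual LP is:
  minimize  10y1 + 8y2 + 33y3 + 27y4
  subject to:
    y1 + 2y3 + 2y4 >= 6
    y2 + 2y3 + 3y4 >= 3
    y1, y2, y3, y4 >= 0

Solving the primal: x* = (10, 2.3333).
  primal value c^T x* = 67.
Solving the dual: y* = (4, 0, 0, 1).
  dual value b^T y* = 67.
Strong duality: c^T x* = b^T y*. Confirmed.

67


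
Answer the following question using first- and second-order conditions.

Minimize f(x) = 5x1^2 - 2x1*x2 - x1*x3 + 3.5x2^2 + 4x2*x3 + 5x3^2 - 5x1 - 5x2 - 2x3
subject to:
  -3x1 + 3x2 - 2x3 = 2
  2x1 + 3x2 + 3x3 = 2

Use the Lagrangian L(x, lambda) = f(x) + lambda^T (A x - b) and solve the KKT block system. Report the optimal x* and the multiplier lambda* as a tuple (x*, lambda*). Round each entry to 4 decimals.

Form the Lagrangian:
  L(x, lambda) = (1/2) x^T Q x + c^T x + lambda^T (A x - b)
Stationarity (grad_x L = 0): Q x + c + A^T lambda = 0.
Primal feasibility: A x = b.

This gives the KKT block system:
  [ Q   A^T ] [ x     ]   [-c ]
  [ A    0  ] [ lambda ] = [ b ]

Solving the linear system:
  x*      = (0.3787, 0.7929, -0.3787)
  lambda* = (-0.2544, 0.8284)
  f(x*)   = -3.1243

x* = (0.3787, 0.7929, -0.3787), lambda* = (-0.2544, 0.8284)


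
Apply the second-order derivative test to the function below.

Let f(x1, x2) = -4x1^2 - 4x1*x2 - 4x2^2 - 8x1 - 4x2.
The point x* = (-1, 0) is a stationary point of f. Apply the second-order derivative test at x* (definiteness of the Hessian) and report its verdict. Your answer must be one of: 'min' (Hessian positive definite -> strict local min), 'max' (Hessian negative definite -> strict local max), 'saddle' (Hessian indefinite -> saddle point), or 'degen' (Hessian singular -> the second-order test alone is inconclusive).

Compute the Hessian H = grad^2 f:
  H = [[-8, -4], [-4, -8]]
Verify stationarity: grad f(x*) = H x* + g = (0, 0).
Eigenvalues of H: -12, -4.
Both eigenvalues < 0, so H is negative definite -> x* is a strict local max.

max


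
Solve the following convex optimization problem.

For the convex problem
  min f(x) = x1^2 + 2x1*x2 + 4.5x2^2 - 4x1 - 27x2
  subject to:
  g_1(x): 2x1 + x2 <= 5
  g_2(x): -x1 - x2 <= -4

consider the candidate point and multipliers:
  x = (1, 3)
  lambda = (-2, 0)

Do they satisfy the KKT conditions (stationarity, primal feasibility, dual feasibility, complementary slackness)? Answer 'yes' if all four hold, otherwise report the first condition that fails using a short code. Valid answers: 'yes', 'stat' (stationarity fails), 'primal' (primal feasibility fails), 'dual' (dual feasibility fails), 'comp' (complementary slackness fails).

Gradient of f: grad f(x) = Q x + c = (4, 2)
Constraint values g_i(x) = a_i^T x - b_i:
  g_1((1, 3)) = 0
  g_2((1, 3)) = 0
Stationarity residual: grad f(x) + sum_i lambda_i a_i = (0, 0)
  -> stationarity OK
Primal feasibility (all g_i <= 0): OK
Dual feasibility (all lambda_i >= 0): FAILS
Complementary slackness (lambda_i * g_i(x) = 0 for all i): OK

Verdict: the first failing condition is dual_feasibility -> dual.

dual


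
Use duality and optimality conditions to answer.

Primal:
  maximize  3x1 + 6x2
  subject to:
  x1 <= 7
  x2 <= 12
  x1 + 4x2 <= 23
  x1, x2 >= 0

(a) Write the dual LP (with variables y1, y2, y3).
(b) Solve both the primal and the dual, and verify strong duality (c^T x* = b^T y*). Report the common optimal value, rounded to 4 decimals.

The standard primal-dual pair for 'max c^T x s.t. A x <= b, x >= 0' is:
  Dual:  min b^T y  s.t.  A^T y >= c,  y >= 0.

So the dual LP is:
  minimize  7y1 + 12y2 + 23y3
  subject to:
    y1 + y3 >= 3
    y2 + 4y3 >= 6
    y1, y2, y3 >= 0

Solving the primal: x* = (7, 4).
  primal value c^T x* = 45.
Solving the dual: y* = (1.5, 0, 1.5).
  dual value b^T y* = 45.
Strong duality: c^T x* = b^T y*. Confirmed.

45


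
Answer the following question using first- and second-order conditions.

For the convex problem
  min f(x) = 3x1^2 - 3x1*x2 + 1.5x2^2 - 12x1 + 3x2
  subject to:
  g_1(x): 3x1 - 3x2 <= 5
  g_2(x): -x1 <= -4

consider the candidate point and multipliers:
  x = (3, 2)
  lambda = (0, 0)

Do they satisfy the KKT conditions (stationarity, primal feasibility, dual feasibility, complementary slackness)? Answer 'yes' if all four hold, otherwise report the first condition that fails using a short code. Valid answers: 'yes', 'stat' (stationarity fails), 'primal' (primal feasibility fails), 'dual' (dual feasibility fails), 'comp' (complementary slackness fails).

Gradient of f: grad f(x) = Q x + c = (0, 0)
Constraint values g_i(x) = a_i^T x - b_i:
  g_1((3, 2)) = -2
  g_2((3, 2)) = 1
Stationarity residual: grad f(x) + sum_i lambda_i a_i = (0, 0)
  -> stationarity OK
Primal feasibility (all g_i <= 0): FAILS
Dual feasibility (all lambda_i >= 0): OK
Complementary slackness (lambda_i * g_i(x) = 0 for all i): OK

Verdict: the first failing condition is primal_feasibility -> primal.

primal


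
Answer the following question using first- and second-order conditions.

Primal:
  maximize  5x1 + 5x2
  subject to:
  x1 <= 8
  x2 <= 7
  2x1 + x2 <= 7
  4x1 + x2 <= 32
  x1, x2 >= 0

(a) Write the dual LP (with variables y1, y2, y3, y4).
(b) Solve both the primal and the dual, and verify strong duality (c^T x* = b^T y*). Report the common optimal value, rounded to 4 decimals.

The standard primal-dual pair for 'max c^T x s.t. A x <= b, x >= 0' is:
  Dual:  min b^T y  s.t.  A^T y >= c,  y >= 0.

So the dual LP is:
  minimize  8y1 + 7y2 + 7y3 + 32y4
  subject to:
    y1 + 2y3 + 4y4 >= 5
    y2 + y3 + y4 >= 5
    y1, y2, y3, y4 >= 0

Solving the primal: x* = (0, 7).
  primal value c^T x* = 35.
Solving the dual: y* = (0, 2.5, 2.5, 0).
  dual value b^T y* = 35.
Strong duality: c^T x* = b^T y*. Confirmed.

35


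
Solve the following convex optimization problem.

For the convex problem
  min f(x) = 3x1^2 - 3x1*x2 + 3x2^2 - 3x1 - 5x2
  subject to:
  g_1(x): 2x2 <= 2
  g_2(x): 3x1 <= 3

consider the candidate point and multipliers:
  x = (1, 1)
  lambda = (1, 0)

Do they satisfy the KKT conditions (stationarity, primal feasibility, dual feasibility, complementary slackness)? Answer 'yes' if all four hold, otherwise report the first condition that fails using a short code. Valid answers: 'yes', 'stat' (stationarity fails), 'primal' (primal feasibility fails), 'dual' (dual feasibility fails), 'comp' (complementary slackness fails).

Gradient of f: grad f(x) = Q x + c = (0, -2)
Constraint values g_i(x) = a_i^T x - b_i:
  g_1((1, 1)) = 0
  g_2((1, 1)) = 0
Stationarity residual: grad f(x) + sum_i lambda_i a_i = (0, 0)
  -> stationarity OK
Primal feasibility (all g_i <= 0): OK
Dual feasibility (all lambda_i >= 0): OK
Complementary slackness (lambda_i * g_i(x) = 0 for all i): OK

Verdict: yes, KKT holds.

yes


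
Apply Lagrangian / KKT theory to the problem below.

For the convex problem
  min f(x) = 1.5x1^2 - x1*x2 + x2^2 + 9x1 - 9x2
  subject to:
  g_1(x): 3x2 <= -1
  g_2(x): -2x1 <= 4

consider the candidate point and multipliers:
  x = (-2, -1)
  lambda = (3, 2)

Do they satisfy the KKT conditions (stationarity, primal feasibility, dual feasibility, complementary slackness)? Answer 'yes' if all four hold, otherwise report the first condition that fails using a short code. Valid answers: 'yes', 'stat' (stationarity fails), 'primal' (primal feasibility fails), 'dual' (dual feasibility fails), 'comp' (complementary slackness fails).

Gradient of f: grad f(x) = Q x + c = (4, -9)
Constraint values g_i(x) = a_i^T x - b_i:
  g_1((-2, -1)) = -2
  g_2((-2, -1)) = 0
Stationarity residual: grad f(x) + sum_i lambda_i a_i = (0, 0)
  -> stationarity OK
Primal feasibility (all g_i <= 0): OK
Dual feasibility (all lambda_i >= 0): OK
Complementary slackness (lambda_i * g_i(x) = 0 for all i): FAILS

Verdict: the first failing condition is complementary_slackness -> comp.

comp


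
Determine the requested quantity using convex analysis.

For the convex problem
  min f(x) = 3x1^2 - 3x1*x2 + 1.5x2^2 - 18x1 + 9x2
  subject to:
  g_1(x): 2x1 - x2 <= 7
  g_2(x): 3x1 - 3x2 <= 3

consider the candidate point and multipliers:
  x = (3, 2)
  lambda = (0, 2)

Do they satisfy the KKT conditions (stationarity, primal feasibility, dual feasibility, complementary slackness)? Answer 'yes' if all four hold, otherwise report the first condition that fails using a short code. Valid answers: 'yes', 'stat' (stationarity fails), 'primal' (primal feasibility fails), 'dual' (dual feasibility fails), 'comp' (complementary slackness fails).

Gradient of f: grad f(x) = Q x + c = (-6, 6)
Constraint values g_i(x) = a_i^T x - b_i:
  g_1((3, 2)) = -3
  g_2((3, 2)) = 0
Stationarity residual: grad f(x) + sum_i lambda_i a_i = (0, 0)
  -> stationarity OK
Primal feasibility (all g_i <= 0): OK
Dual feasibility (all lambda_i >= 0): OK
Complementary slackness (lambda_i * g_i(x) = 0 for all i): OK

Verdict: yes, KKT holds.

yes


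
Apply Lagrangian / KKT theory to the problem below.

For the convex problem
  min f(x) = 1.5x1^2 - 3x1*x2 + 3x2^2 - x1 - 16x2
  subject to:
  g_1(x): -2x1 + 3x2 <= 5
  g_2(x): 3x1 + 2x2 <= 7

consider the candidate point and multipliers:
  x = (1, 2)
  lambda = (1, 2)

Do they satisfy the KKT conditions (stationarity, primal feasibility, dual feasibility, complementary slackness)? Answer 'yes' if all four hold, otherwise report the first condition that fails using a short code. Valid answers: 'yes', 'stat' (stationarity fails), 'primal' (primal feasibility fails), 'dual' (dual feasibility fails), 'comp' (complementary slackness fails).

Gradient of f: grad f(x) = Q x + c = (-4, -7)
Constraint values g_i(x) = a_i^T x - b_i:
  g_1((1, 2)) = -1
  g_2((1, 2)) = 0
Stationarity residual: grad f(x) + sum_i lambda_i a_i = (0, 0)
  -> stationarity OK
Primal feasibility (all g_i <= 0): OK
Dual feasibility (all lambda_i >= 0): OK
Complementary slackness (lambda_i * g_i(x) = 0 for all i): FAILS

Verdict: the first failing condition is complementary_slackness -> comp.

comp


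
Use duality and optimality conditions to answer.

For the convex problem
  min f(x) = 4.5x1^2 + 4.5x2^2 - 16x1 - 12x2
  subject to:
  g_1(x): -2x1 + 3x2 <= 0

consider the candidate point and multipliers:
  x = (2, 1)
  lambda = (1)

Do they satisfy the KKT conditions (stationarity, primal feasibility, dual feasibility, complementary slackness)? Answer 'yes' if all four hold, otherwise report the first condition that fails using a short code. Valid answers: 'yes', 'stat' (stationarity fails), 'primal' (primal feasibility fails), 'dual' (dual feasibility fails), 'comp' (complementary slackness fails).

Gradient of f: grad f(x) = Q x + c = (2, -3)
Constraint values g_i(x) = a_i^T x - b_i:
  g_1((2, 1)) = -1
Stationarity residual: grad f(x) + sum_i lambda_i a_i = (0, 0)
  -> stationarity OK
Primal feasibility (all g_i <= 0): OK
Dual feasibility (all lambda_i >= 0): OK
Complementary slackness (lambda_i * g_i(x) = 0 for all i): FAILS

Verdict: the first failing condition is complementary_slackness -> comp.

comp


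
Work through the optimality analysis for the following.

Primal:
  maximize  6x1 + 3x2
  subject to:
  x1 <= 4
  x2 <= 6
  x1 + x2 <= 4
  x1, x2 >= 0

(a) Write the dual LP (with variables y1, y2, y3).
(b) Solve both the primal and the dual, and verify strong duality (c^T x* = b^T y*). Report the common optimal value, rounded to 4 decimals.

The standard primal-dual pair for 'max c^T x s.t. A x <= b, x >= 0' is:
  Dual:  min b^T y  s.t.  A^T y >= c,  y >= 0.

So the dual LP is:
  minimize  4y1 + 6y2 + 4y3
  subject to:
    y1 + y3 >= 6
    y2 + y3 >= 3
    y1, y2, y3 >= 0

Solving the primal: x* = (4, 0).
  primal value c^T x* = 24.
Solving the dual: y* = (3, 0, 3).
  dual value b^T y* = 24.
Strong duality: c^T x* = b^T y*. Confirmed.

24


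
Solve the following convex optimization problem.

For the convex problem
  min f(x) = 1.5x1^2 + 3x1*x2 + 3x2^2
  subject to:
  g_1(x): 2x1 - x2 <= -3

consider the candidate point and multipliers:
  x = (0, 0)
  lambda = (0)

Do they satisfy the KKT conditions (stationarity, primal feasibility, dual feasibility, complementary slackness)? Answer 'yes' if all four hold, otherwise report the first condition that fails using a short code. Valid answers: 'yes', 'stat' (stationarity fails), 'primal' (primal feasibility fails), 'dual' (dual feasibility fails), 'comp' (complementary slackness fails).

Gradient of f: grad f(x) = Q x + c = (0, 0)
Constraint values g_i(x) = a_i^T x - b_i:
  g_1((0, 0)) = 3
Stationarity residual: grad f(x) + sum_i lambda_i a_i = (0, 0)
  -> stationarity OK
Primal feasibility (all g_i <= 0): FAILS
Dual feasibility (all lambda_i >= 0): OK
Complementary slackness (lambda_i * g_i(x) = 0 for all i): OK

Verdict: the first failing condition is primal_feasibility -> primal.

primal


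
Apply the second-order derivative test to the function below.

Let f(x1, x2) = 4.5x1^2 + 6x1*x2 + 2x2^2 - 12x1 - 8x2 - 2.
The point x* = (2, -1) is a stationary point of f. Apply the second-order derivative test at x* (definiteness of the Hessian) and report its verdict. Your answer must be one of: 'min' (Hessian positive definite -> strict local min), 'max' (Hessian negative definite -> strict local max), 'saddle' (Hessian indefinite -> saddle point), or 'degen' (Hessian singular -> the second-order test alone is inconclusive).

Compute the Hessian H = grad^2 f:
  H = [[9, 6], [6, 4]]
Verify stationarity: grad f(x*) = H x* + g = (0, 0).
Eigenvalues of H: 0, 13.
H has a zero eigenvalue (singular; positive semidefinite but not definite), so H is neither positive definite, negative definite, nor indefinite. The second-order test alone is inconclusive -> degen.
(Indeed, f is constant along the null direction of H through x*, so x* is not a strict local extremum.)

degen


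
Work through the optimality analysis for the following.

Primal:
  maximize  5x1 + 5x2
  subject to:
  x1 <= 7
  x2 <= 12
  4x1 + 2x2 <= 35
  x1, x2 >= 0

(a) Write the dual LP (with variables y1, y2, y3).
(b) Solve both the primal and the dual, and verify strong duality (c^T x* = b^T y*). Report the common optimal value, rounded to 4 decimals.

The standard primal-dual pair for 'max c^T x s.t. A x <= b, x >= 0' is:
  Dual:  min b^T y  s.t.  A^T y >= c,  y >= 0.

So the dual LP is:
  minimize  7y1 + 12y2 + 35y3
  subject to:
    y1 + 4y3 >= 5
    y2 + 2y3 >= 5
    y1, y2, y3 >= 0

Solving the primal: x* = (2.75, 12).
  primal value c^T x* = 73.75.
Solving the dual: y* = (0, 2.5, 1.25).
  dual value b^T y* = 73.75.
Strong duality: c^T x* = b^T y*. Confirmed.

73.75


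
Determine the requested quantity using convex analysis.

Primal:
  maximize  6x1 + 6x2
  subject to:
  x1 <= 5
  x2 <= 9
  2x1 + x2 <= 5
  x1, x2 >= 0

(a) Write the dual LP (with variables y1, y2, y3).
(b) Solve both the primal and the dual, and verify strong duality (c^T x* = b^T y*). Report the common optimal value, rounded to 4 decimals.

The standard primal-dual pair for 'max c^T x s.t. A x <= b, x >= 0' is:
  Dual:  min b^T y  s.t.  A^T y >= c,  y >= 0.

So the dual LP is:
  minimize  5y1 + 9y2 + 5y3
  subject to:
    y1 + 2y3 >= 6
    y2 + y3 >= 6
    y1, y2, y3 >= 0

Solving the primal: x* = (0, 5).
  primal value c^T x* = 30.
Solving the dual: y* = (0, 0, 6).
  dual value b^T y* = 30.
Strong duality: c^T x* = b^T y*. Confirmed.

30


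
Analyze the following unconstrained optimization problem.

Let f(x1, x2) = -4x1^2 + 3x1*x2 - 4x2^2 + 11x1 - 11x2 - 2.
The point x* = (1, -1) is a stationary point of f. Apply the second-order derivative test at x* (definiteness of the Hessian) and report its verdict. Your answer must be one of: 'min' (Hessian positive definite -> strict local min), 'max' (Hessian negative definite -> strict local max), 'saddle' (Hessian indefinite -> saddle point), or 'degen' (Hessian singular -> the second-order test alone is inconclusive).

Compute the Hessian H = grad^2 f:
  H = [[-8, 3], [3, -8]]
Verify stationarity: grad f(x*) = H x* + g = (0, 0).
Eigenvalues of H: -11, -5.
Both eigenvalues < 0, so H is negative definite -> x* is a strict local max.

max


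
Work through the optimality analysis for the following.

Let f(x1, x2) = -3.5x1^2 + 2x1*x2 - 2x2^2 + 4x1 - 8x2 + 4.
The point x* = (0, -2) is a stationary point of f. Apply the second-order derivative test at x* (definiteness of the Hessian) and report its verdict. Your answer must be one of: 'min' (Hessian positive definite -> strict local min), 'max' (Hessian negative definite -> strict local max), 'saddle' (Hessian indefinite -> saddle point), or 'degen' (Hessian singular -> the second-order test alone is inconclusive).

Compute the Hessian H = grad^2 f:
  H = [[-7, 2], [2, -4]]
Verify stationarity: grad f(x*) = H x* + g = (0, 0).
Eigenvalues of H: -8, -3.
Both eigenvalues < 0, so H is negative definite -> x* is a strict local max.

max


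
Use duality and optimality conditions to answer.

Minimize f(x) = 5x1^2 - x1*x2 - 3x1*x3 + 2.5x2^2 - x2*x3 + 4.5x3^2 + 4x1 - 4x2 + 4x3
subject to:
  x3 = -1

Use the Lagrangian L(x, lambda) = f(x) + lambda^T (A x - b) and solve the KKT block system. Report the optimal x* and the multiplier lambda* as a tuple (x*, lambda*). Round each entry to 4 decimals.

Form the Lagrangian:
  L(x, lambda) = (1/2) x^T Q x + c^T x + lambda^T (A x - b)
Stationarity (grad_x L = 0): Q x + c + A^T lambda = 0.
Primal feasibility: A x = b.

This gives the KKT block system:
  [ Q   A^T ] [ x     ]   [-c ]
  [ A    0  ] [ lambda ] = [ b ]

Solving the linear system:
  x*      = (-0.6531, 0.4694, -1)
  lambda* = (3.5102)
  f(x*)   = -2.4898

x* = (-0.6531, 0.4694, -1), lambda* = (3.5102)


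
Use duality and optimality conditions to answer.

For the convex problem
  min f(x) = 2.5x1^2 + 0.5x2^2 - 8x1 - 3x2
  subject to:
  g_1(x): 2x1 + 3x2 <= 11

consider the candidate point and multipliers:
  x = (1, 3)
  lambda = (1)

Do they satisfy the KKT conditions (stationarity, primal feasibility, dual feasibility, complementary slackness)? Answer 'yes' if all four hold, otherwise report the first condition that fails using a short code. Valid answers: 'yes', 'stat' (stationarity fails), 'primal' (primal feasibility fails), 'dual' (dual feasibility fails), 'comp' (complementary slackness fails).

Gradient of f: grad f(x) = Q x + c = (-3, 0)
Constraint values g_i(x) = a_i^T x - b_i:
  g_1((1, 3)) = 0
Stationarity residual: grad f(x) + sum_i lambda_i a_i = (-1, 3)
  -> stationarity FAILS
Primal feasibility (all g_i <= 0): OK
Dual feasibility (all lambda_i >= 0): OK
Complementary slackness (lambda_i * g_i(x) = 0 for all i): OK

Verdict: the first failing condition is stationarity -> stat.

stat


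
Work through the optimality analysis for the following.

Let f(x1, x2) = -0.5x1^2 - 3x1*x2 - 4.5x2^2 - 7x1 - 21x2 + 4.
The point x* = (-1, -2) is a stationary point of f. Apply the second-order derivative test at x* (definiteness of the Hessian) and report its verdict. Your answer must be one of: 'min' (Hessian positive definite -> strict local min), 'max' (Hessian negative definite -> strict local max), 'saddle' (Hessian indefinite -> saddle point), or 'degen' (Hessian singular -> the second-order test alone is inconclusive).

Compute the Hessian H = grad^2 f:
  H = [[-1, -3], [-3, -9]]
Verify stationarity: grad f(x*) = H x* + g = (0, 0).
Eigenvalues of H: -10, 0.
H has a zero eigenvalue (singular; negative semidefinite but not definite), so H is neither positive definite, negative definite, nor indefinite. The second-order test alone is inconclusive -> degen.
(Indeed, f is constant along the null direction of H through x*, so x* is not a strict local extremum.)

degen


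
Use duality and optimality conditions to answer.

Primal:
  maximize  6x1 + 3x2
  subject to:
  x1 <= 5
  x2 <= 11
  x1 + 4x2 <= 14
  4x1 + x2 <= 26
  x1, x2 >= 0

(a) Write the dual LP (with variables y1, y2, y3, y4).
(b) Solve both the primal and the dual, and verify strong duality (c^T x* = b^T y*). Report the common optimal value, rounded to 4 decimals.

The standard primal-dual pair for 'max c^T x s.t. A x <= b, x >= 0' is:
  Dual:  min b^T y  s.t.  A^T y >= c,  y >= 0.

So the dual LP is:
  minimize  5y1 + 11y2 + 14y3 + 26y4
  subject to:
    y1 + y3 + 4y4 >= 6
    y2 + 4y3 + y4 >= 3
    y1, y2, y3, y4 >= 0

Solving the primal: x* = (5, 2.25).
  primal value c^T x* = 36.75.
Solving the dual: y* = (5.25, 0, 0.75, 0).
  dual value b^T y* = 36.75.
Strong duality: c^T x* = b^T y*. Confirmed.

36.75


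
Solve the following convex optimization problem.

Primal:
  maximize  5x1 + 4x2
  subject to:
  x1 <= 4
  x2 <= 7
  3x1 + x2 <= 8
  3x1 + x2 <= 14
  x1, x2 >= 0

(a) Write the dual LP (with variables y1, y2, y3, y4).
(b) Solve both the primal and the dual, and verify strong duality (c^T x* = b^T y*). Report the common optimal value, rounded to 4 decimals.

The standard primal-dual pair for 'max c^T x s.t. A x <= b, x >= 0' is:
  Dual:  min b^T y  s.t.  A^T y >= c,  y >= 0.

So the dual LP is:
  minimize  4y1 + 7y2 + 8y3 + 14y4
  subject to:
    y1 + 3y3 + 3y4 >= 5
    y2 + y3 + y4 >= 4
    y1, y2, y3, y4 >= 0

Solving the primal: x* = (0.3333, 7).
  primal value c^T x* = 29.6667.
Solving the dual: y* = (0, 2.3333, 1.6667, 0).
  dual value b^T y* = 29.6667.
Strong duality: c^T x* = b^T y*. Confirmed.

29.6667


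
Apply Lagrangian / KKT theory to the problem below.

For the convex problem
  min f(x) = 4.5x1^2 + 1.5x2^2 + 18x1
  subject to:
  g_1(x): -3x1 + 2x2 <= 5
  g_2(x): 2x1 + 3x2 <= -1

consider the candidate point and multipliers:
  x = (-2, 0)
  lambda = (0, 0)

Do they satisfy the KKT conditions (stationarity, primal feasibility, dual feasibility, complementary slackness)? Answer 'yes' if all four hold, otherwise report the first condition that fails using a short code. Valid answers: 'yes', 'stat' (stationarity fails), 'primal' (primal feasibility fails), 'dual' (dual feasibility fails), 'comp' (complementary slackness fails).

Gradient of f: grad f(x) = Q x + c = (0, 0)
Constraint values g_i(x) = a_i^T x - b_i:
  g_1((-2, 0)) = 1
  g_2((-2, 0)) = -3
Stationarity residual: grad f(x) + sum_i lambda_i a_i = (0, 0)
  -> stationarity OK
Primal feasibility (all g_i <= 0): FAILS
Dual feasibility (all lambda_i >= 0): OK
Complementary slackness (lambda_i * g_i(x) = 0 for all i): OK

Verdict: the first failing condition is primal_feasibility -> primal.

primal


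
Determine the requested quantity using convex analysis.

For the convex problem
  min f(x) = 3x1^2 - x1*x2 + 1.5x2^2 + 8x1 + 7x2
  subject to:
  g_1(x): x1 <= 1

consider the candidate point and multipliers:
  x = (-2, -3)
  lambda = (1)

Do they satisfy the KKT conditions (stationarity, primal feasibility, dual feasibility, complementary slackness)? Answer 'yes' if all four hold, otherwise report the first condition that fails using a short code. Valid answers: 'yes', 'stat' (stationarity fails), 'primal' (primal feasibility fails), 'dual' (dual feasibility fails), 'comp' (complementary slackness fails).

Gradient of f: grad f(x) = Q x + c = (-1, 0)
Constraint values g_i(x) = a_i^T x - b_i:
  g_1((-2, -3)) = -3
Stationarity residual: grad f(x) + sum_i lambda_i a_i = (0, 0)
  -> stationarity OK
Primal feasibility (all g_i <= 0): OK
Dual feasibility (all lambda_i >= 0): OK
Complementary slackness (lambda_i * g_i(x) = 0 for all i): FAILS

Verdict: the first failing condition is complementary_slackness -> comp.

comp


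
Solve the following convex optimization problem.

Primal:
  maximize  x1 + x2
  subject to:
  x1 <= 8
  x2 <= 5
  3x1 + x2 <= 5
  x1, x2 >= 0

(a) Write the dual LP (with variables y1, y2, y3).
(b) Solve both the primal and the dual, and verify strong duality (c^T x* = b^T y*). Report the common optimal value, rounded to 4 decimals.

The standard primal-dual pair for 'max c^T x s.t. A x <= b, x >= 0' is:
  Dual:  min b^T y  s.t.  A^T y >= c,  y >= 0.

So the dual LP is:
  minimize  8y1 + 5y2 + 5y3
  subject to:
    y1 + 3y3 >= 1
    y2 + y3 >= 1
    y1, y2, y3 >= 0

Solving the primal: x* = (0, 5).
  primal value c^T x* = 5.
Solving the dual: y* = (0, 0.6667, 0.3333).
  dual value b^T y* = 5.
Strong duality: c^T x* = b^T y*. Confirmed.

5


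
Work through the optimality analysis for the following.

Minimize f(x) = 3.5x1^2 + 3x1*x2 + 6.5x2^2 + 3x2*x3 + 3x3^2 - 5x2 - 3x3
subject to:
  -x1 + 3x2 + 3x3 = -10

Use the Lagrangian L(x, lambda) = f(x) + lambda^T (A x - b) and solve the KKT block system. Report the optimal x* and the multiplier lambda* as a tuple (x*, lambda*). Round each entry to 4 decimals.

Form the Lagrangian:
  L(x, lambda) = (1/2) x^T Q x + c^T x + lambda^T (A x - b)
Stationarity (grad_x L = 0): Q x + c + A^T lambda = 0.
Primal feasibility: A x = b.

This gives the KKT block system:
  [ Q   A^T ] [ x     ]   [-c ]
  [ A    0  ] [ lambda ] = [ b ]

Solving the linear system:
  x*      = (1.2091, -0.8014, -2.1289)
  lambda* = (6.0592)
  f(x*)   = 35.493

x* = (1.2091, -0.8014, -2.1289), lambda* = (6.0592)


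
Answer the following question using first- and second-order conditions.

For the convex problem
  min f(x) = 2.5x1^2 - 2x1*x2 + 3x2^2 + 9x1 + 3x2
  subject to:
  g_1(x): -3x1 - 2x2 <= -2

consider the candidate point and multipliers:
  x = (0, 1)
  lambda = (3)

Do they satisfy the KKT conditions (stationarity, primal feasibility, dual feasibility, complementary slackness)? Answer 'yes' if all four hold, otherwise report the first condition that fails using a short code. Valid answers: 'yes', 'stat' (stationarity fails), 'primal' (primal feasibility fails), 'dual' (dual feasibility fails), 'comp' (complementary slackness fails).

Gradient of f: grad f(x) = Q x + c = (7, 9)
Constraint values g_i(x) = a_i^T x - b_i:
  g_1((0, 1)) = 0
Stationarity residual: grad f(x) + sum_i lambda_i a_i = (-2, 3)
  -> stationarity FAILS
Primal feasibility (all g_i <= 0): OK
Dual feasibility (all lambda_i >= 0): OK
Complementary slackness (lambda_i * g_i(x) = 0 for all i): OK

Verdict: the first failing condition is stationarity -> stat.

stat


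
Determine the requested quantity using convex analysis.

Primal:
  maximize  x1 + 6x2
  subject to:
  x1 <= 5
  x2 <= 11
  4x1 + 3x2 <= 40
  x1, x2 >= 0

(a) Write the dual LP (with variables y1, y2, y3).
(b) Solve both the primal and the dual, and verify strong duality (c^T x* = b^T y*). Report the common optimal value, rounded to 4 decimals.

The standard primal-dual pair for 'max c^T x s.t. A x <= b, x >= 0' is:
  Dual:  min b^T y  s.t.  A^T y >= c,  y >= 0.

So the dual LP is:
  minimize  5y1 + 11y2 + 40y3
  subject to:
    y1 + 4y3 >= 1
    y2 + 3y3 >= 6
    y1, y2, y3 >= 0

Solving the primal: x* = (1.75, 11).
  primal value c^T x* = 67.75.
Solving the dual: y* = (0, 5.25, 0.25).
  dual value b^T y* = 67.75.
Strong duality: c^T x* = b^T y*. Confirmed.

67.75


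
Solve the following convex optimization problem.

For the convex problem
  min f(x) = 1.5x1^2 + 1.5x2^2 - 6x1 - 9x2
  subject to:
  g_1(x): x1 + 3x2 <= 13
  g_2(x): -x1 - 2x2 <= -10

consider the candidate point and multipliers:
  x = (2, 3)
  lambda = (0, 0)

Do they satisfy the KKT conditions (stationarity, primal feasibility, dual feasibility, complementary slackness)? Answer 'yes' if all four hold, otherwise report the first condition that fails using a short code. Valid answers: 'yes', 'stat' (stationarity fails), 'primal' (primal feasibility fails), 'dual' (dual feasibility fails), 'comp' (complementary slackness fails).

Gradient of f: grad f(x) = Q x + c = (0, 0)
Constraint values g_i(x) = a_i^T x - b_i:
  g_1((2, 3)) = -2
  g_2((2, 3)) = 2
Stationarity residual: grad f(x) + sum_i lambda_i a_i = (0, 0)
  -> stationarity OK
Primal feasibility (all g_i <= 0): FAILS
Dual feasibility (all lambda_i >= 0): OK
Complementary slackness (lambda_i * g_i(x) = 0 for all i): OK

Verdict: the first failing condition is primal_feasibility -> primal.

primal


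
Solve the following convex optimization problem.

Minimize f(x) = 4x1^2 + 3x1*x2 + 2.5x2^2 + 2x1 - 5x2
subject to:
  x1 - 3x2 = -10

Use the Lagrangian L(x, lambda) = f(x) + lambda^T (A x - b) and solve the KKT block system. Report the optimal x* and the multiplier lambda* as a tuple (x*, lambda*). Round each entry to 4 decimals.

Form the Lagrangian:
  L(x, lambda) = (1/2) x^T Q x + c^T x + lambda^T (A x - b)
Stationarity (grad_x L = 0): Q x + c + A^T lambda = 0.
Primal feasibility: A x = b.

This gives the KKT block system:
  [ Q   A^T ] [ x     ]   [-c ]
  [ A    0  ] [ lambda ] = [ b ]

Solving the linear system:
  x*      = (-1.5053, 2.8316)
  lambda* = (1.5474)
  f(x*)   = -0.8474

x* = (-1.5053, 2.8316), lambda* = (1.5474)


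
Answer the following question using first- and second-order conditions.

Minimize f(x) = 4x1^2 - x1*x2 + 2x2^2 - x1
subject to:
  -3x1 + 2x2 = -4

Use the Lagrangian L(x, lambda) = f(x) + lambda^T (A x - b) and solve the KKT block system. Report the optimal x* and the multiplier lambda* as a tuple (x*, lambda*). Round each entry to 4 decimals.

Form the Lagrangian:
  L(x, lambda) = (1/2) x^T Q x + c^T x + lambda^T (A x - b)
Stationarity (grad_x L = 0): Q x + c + A^T lambda = 0.
Primal feasibility: A x = b.

This gives the KKT block system:
  [ Q   A^T ] [ x     ]   [-c ]
  [ A    0  ] [ lambda ] = [ b ]

Solving the linear system:
  x*      = (0.7857, -0.8214)
  lambda* = (2.0357)
  f(x*)   = 3.6786

x* = (0.7857, -0.8214), lambda* = (2.0357)


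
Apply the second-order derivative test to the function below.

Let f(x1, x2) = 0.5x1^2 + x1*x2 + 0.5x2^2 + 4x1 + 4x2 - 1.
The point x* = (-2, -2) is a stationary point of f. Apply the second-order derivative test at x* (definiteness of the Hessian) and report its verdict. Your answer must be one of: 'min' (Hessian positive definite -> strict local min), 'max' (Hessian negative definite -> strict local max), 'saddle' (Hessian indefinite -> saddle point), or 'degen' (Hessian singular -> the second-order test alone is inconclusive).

Compute the Hessian H = grad^2 f:
  H = [[1, 1], [1, 1]]
Verify stationarity: grad f(x*) = H x* + g = (0, 0).
Eigenvalues of H: 0, 2.
H has a zero eigenvalue (singular; positive semidefinite but not definite), so H is neither positive definite, negative definite, nor indefinite. The second-order test alone is inconclusive -> degen.
(Indeed, f is constant along the null direction of H through x*, so x* is not a strict local extremum.)

degen


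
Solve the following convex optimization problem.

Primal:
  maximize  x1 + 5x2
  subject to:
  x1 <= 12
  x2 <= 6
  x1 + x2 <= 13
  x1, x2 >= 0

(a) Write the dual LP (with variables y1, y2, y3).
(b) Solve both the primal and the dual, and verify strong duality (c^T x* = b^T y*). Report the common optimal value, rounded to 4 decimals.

The standard primal-dual pair for 'max c^T x s.t. A x <= b, x >= 0' is:
  Dual:  min b^T y  s.t.  A^T y >= c,  y >= 0.

So the dual LP is:
  minimize  12y1 + 6y2 + 13y3
  subject to:
    y1 + y3 >= 1
    y2 + y3 >= 5
    y1, y2, y3 >= 0

Solving the primal: x* = (7, 6).
  primal value c^T x* = 37.
Solving the dual: y* = (0, 4, 1).
  dual value b^T y* = 37.
Strong duality: c^T x* = b^T y*. Confirmed.

37


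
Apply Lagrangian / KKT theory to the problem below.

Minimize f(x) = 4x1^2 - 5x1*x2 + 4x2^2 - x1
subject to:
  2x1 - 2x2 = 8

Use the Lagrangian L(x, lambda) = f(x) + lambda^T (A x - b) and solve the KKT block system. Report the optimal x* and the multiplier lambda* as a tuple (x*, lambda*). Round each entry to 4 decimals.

Form the Lagrangian:
  L(x, lambda) = (1/2) x^T Q x + c^T x + lambda^T (A x - b)
Stationarity (grad_x L = 0): Q x + c + A^T lambda = 0.
Primal feasibility: A x = b.

This gives the KKT block system:
  [ Q   A^T ] [ x     ]   [-c ]
  [ A    0  ] [ lambda ] = [ b ]

Solving the linear system:
  x*      = (2.1667, -1.8333)
  lambda* = (-12.75)
  f(x*)   = 49.9167

x* = (2.1667, -1.8333), lambda* = (-12.75)


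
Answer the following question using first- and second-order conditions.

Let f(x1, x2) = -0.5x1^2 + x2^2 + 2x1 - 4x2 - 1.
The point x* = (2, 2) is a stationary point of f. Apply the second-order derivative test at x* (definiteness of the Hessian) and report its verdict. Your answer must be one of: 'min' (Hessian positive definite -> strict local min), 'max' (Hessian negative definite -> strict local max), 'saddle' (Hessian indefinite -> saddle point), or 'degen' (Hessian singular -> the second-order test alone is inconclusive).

Compute the Hessian H = grad^2 f:
  H = [[-1, 0], [0, 2]]
Verify stationarity: grad f(x*) = H x* + g = (0, 0).
Eigenvalues of H: -1, 2.
Eigenvalues have mixed signs, so H is indefinite -> x* is a saddle point.

saddle


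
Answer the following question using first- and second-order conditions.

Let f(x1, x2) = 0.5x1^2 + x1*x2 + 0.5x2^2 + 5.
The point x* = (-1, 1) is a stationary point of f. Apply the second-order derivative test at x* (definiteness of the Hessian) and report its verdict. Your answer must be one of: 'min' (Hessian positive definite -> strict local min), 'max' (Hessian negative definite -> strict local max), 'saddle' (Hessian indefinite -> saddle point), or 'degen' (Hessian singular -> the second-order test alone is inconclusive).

Compute the Hessian H = grad^2 f:
  H = [[1, 1], [1, 1]]
Verify stationarity: grad f(x*) = H x* + g = (0, 0).
Eigenvalues of H: 0, 2.
H has a zero eigenvalue (singular; positive semidefinite but not definite), so H is neither positive definite, negative definite, nor indefinite. The second-order test alone is inconclusive -> degen.
(Indeed, f is constant along the null direction of H through x*, so x* is not a strict local extremum.)

degen
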